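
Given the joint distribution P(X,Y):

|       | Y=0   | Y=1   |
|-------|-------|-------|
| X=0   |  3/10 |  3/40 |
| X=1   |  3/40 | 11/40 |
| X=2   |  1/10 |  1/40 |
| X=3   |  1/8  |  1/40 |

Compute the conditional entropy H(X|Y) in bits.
1.5962 bits

H(X|Y) = H(X,Y) - H(Y)

H(X,Y) = -Σ_{x,y} P(x,y) log₂ P(x,y). Per-cell terms -P(x,y)·log₂P(x,y):
  X=0: 0.52109, 0.28027
  X=1: 0.28027, 0.51219
  X=2: 0.33219, 0.13305
  X=3: 0.37500, 0.13305
Sum of the 8 terms: H(X,Y) = 2.56711 bits

Marginal of Y (column sums):
  P(Y=0) = 3/10 + 3/40 + 1/10 + 1/8 = 3/5
  P(Y=1) = 3/40 + 11/40 + 1/40 + 1/40 = 2/5
H(Y) = -[(3/5)·log₂(3/5) + (2/5)·log₂(2/5)]
  = 0.44218 + 0.52877 = 0.97095 bits

H(X|Y) = H(X,Y) - H(Y) = 2.56711 - 0.97095 = 1.5962 bits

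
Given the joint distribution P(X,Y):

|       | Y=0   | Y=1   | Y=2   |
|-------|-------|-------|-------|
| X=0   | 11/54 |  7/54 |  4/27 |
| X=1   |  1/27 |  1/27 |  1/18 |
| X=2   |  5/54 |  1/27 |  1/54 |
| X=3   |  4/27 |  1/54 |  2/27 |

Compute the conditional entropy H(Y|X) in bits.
1.4426 bits

H(Y|X) = H(X,Y) - H(X)

H(X,Y) = -Σ_{x,y} P(x,y) log₂ P(x,y). Per-cell terms -P(x,y)·log₂P(x,y):
  X=0: 0.4676, 0.3821, 0.4081
  X=1: 0.1761, 0.1761, 0.2317
  X=2: 0.3179, 0.1761, 0.1066
  X=3: 0.4081, 0.1066, 0.2781
Sum of the 12 terms: H(X,Y) = 3.2351 bits

Marginal of X (row sums):
  P(X=0) = 11/54 + 7/54 + 4/27 = 13/27
  P(X=1) = 1/27 + 1/27 + 1/18 = 7/54
  P(X=2) = 5/54 + 1/27 + 1/54 = 4/27
  P(X=3) = 4/27 + 1/54 + 2/27 = 13/54
H(X) = -[(13/27)·log₂(13/27) + (7/54)·log₂(7/54) + (4/27)·log₂(4/27) + (13/54)·log₂(13/54)]
  = 0.5077 + 0.3821 + 0.4081 + 0.4946 = 1.7925 bits

H(Y|X) = H(X,Y) - H(X) = 3.2351 - 1.7925 = 1.4426 bits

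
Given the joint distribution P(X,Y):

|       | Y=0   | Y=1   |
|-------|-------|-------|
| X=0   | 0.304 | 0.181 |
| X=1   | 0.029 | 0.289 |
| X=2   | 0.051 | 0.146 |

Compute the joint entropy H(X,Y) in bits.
2.2585 bits

H(X,Y) = -Σ_{x,y} P(x,y) log₂ P(x,y). Per-cell terms -P(x,y)·log₂P(x,y):
  X=0: 0.5222, 0.4463
  X=1: 0.1481, 0.5176
  X=2: 0.2190, 0.4053
Sum of the 6 terms: H(X,Y) = 2.2585 bits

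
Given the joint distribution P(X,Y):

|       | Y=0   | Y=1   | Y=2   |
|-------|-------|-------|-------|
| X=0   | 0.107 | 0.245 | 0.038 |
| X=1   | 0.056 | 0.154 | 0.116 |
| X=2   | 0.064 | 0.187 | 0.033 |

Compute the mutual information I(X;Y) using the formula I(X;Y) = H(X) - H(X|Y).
0.0635 bits

I(X;Y) = H(X) - H(X|Y)

Marginal of X (row sums):
  P(X=0) = 0.107 + 0.245 + 0.038 = 0.390
  P(X=1) = 0.056 + 0.154 + 0.116 = 0.326
  P(X=2) = 0.064 + 0.187 + 0.033 = 0.284
H(X) = -[0.390·log₂(0.390) + 0.326·log₂(0.326) + 0.284·log₂(0.284)]
  = 0.52980 + 0.52716 + 0.51575 = 1.5727 bits

Marginal of Y (column sums):
  P(Y=0) = 0.107 + 0.056 + 0.064 = 0.227
  P(Y=1) = 0.245 + 0.154 + 0.187 = 0.586
  P(Y=2) = 0.038 + 0.116 + 0.033 = 0.187
H(X|Y) = Σ_y P(y)·H(X|Y=y):
  Y=0: P(Y=0) = 0.227, P(X|Y=0) = (107/227, 56/227, 64/227) → H(X|Y=0) = 1.52457
  Y=1: P(Y=1) = 0.586, P(X|Y=1) = (245/586, 77/293, 187/586) → H(X|Y=1) = 1.55853
  Y=2: P(Y=2) = 0.187, P(X|Y=2) = (38/187, 116/187, 3/17) → H(X|Y=2) = 1.33613
H(X|Y) = 0.227·1.52457 + 0.586·1.55853 + 0.187·1.33613 = 1.5092 bits

I(X;Y) = H(X) - H(X|Y) = 1.5727 - 1.5092 = 0.0635 bits

Cross-check via I(X;Y) = H(X) + H(Y) - H(X,Y): computing H(Y) from the column sums and H(X,Y) from the 9 cells in the same way gives H(Y) = 1.3898 bits and H(X,Y) = 2.8990 bits, so
I(X;Y) = 1.5727 + 1.3898 - 2.8990 = 0.0635 bits ✓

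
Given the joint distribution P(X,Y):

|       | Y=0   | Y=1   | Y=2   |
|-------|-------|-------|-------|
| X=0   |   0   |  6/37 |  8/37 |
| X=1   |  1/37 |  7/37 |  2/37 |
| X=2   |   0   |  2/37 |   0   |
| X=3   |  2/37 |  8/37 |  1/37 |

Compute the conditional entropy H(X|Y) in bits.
1.5592 bits

H(X|Y) = H(X,Y) - H(Y)

H(X,Y) = -Σ_{x,y} P(x,y) log₂ P(x,y). Per-cell terms -P(x,y)·log₂P(x,y):
  X=0: 0.00000, 0.42559, 0.47772
  X=1: 0.14080, 0.45445, 0.22754
  X=2: 0.00000, 0.22754, 0.00000
  X=3: 0.22754, 0.47772, 0.14080
  (cells with P = 0 contribute 0)
Sum of the 12 terms: H(X,Y) = 2.7997 bits

Marginal of Y (column sums):
  P(Y=0) = 0 + 1/37 + 0 + 2/37 = 3/37
  P(Y=1) = 6/37 + 7/37 + 2/37 + 8/37 = 23/37
  P(Y=2) = 8/37 + 2/37 + 0 + 1/37 = 11/37
H(Y) = -[(3/37)·log₂(3/37) + (23/37)·log₂(23/37) + (11/37)·log₂(11/37)]
  = 0.29388 + 0.42636 + 0.52028 = 1.2405 bits

H(X|Y) = H(X,Y) - H(Y) = 2.7997 - 1.2405 = 1.5592 bits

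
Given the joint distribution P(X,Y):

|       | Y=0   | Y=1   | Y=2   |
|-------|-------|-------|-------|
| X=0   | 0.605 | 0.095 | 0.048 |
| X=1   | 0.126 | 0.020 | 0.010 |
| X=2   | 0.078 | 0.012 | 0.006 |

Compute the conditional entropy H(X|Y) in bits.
1.0560 bits

H(X|Y) = H(X,Y) - H(Y)

H(X,Y) = -Σ_{x,y} P(x,y) log₂ P(x,y). Per-cell terms -P(x,y)·log₂P(x,y):
  X=0: 0.43862, 0.32261, 0.21028
  X=1: 0.37655, 0.11288, 0.06644
  X=2: 0.28707, 0.07657, 0.04428
Sum of the 9 terms: H(X,Y) = 1.9353 bits

Marginal of Y (column sums):
  P(Y=0) = 0.605 + 0.126 + 0.078 = 0.809
  P(Y=1) = 0.095 + 0.020 + 0.012 = 0.127
  P(Y=2) = 0.048 + 0.010 + 0.006 = 0.064
H(Y) = -[0.809·log₂(0.809) + 0.127·log₂(0.127) + 0.064·log₂(0.064)]
  = 0.24738 + 0.37809 + 0.25381 = 0.8793 bits

H(X|Y) = H(X,Y) - H(Y) = 1.9353 - 0.8793 = 1.0560 bits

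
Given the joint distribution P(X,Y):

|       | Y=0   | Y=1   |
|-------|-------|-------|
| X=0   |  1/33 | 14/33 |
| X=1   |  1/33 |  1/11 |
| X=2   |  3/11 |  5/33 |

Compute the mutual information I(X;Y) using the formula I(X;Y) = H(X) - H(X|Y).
0.2604 bits

I(X;Y) = H(X) - H(X|Y)

Marginal of X (row sums):
  P(X=0) = 1/33 + 14/33 = 5/11
  P(X=1) = 1/33 + 1/11 = 4/33
  P(X=2) = 3/11 + 5/33 = 14/33
H(X) = -[(5/11)·log₂(5/11) + (4/33)·log₂(4/33) + (14/33)·log₂(14/33)]
  = 0.51705 + 0.36902 + 0.52480 = 1.41087 bits

Marginal of Y (column sums):
  P(Y=0) = 1/33 + 1/33 + 3/11 = 1/3
  P(Y=1) = 14/33 + 1/11 + 5/33 = 2/3
H(X|Y) = Σ_y P(y)·H(X|Y=y):
  Y=0: P(Y=0) = 1/3, P(X|Y=0) = (1/11, 1/11, 9/11) → H(X|Y=0) = 0.86586
  Y=1: P(Y=1) = 2/3, P(X|Y=1) = (7/11, 3/22, 5/22) → H(X|Y=1) = 1.29273
H(X|Y) = (1/3)·0.86586 + (2/3)·1.29273 = 1.15044 bits

I(X;Y) = H(X) - H(X|Y) = 1.41087 - 1.15044 = 0.2604 bits

Cross-check via I(X;Y) = H(X) + H(Y) - H(X,Y): computing H(Y) from the column sums and H(X,Y) from the 6 cells in the same way gives H(Y) = 0.91830 bits and H(X,Y) = 2.06873 bits, so
I(X;Y) = 1.41087 + 0.91830 - 2.06873 = 0.2604 bits ✓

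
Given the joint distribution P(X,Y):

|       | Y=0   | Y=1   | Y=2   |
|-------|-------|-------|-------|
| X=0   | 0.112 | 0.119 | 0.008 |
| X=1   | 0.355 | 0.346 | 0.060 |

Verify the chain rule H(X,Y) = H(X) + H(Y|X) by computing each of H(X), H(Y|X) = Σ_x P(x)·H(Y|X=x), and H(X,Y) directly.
H(X) = 0.7934 bits, H(Y|X) = 1.2853 bits, H(X,Y) = 2.0786 bits

Marginal of X (row sums):
  P(X=0) = 0.112 + 0.119 + 0.008 = 0.239
  P(X=1) = 0.355 + 0.346 + 0.060 = 0.761
H(X) = -[0.239·log₂(0.239) + 0.761·log₂(0.761)]
  = 0.49352 + 0.29986 = 0.7934 bits

H(Y|X) = Σ_x P(x)·H(Y|X=x):
  X=0: P(X=0) = 0.239, P(Y|X=0) = (112/239, 119/239, 8/239) → H(Y|X=0) = 1.17741
  X=1: P(X=1) = 0.761, P(Y|X=1) = (355/761, 346/761, 60/761) → H(Y|X=1) = 1.31914
H(Y|X) = 0.239·1.17741 + 0.761·1.31914 = 1.2853 bits

H(X,Y) = -Σ_{x,y} P(x,y) log₂ P(x,y). Per-cell terms -P(x,y)·log₂P(x,y):
  X=0: 0.35374, 0.36545, 0.05573
  X=1: 0.53041, 0.52978, 0.24353
Sum of the 6 terms: H(X,Y) = 2.0786 bits

Chain rule check:
  H(X) + H(Y|X) = 0.7934 + 1.2853 = 2.0787 bits
  H(X,Y) = 2.0786 bits
✓ Chain rule verified (Δ = 0.0001 is 4-dp rounding noise: each of the three values was rounded independently).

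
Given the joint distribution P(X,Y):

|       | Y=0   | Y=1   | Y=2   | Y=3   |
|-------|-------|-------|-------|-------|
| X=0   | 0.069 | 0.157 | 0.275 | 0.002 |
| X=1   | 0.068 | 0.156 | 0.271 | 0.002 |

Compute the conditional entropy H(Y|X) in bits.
1.4259 bits

H(Y|X) = H(X,Y) - H(X)

H(X,Y) = -Σ_{x,y} P(x,y) log₂ P(x,y). Per-cell terms -P(x,y)·log₂P(x,y):
  X=0: 0.2662, 0.4194, 0.5122, 0.0179
  X=1: 0.2637, 0.4181, 0.5105, 0.0179
Sum of the 8 terms: H(X,Y) = 2.4259 bits

Marginal of X (row sums):
  P(X=0) = 0.069 + 0.157 + 0.275 + 0.002 = 0.503
  P(X=1) = 0.068 + 0.156 + 0.271 + 0.002 = 0.497
H(X) = -[0.503·log₂(0.503) + 0.497·log₂(0.497)]
  = 0.4987 + 0.5013 = 1.0000 bits

H(Y|X) = H(X,Y) - H(X) = 2.4259 - 1.0000 = 1.4259 bits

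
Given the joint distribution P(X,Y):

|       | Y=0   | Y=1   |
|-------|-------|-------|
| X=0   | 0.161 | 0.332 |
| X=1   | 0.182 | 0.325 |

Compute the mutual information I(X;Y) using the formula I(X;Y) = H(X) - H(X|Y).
0.0008 bits

I(X;Y) = H(X) - H(X|Y)

Marginal of X (row sums):
  P(X=0) = 0.161 + 0.332 = 0.493
  P(X=1) = 0.182 + 0.325 = 0.507
H(X) = -[0.493·log₂(0.493) + 0.507·log₂(0.507)]
  = 0.50303 + 0.49683 = 0.99986 bits

Marginal of Y (column sums):
  P(Y=0) = 0.161 + 0.182 = 0.343
  P(Y=1) = 0.332 + 0.325 = 0.657
H(X|Y) = Σ_y P(y)·H(X|Y=y):
  Y=0: P(Y=0) = 0.343, P(X|Y=0) = (23/49, 26/49) → H(X|Y=0) = 0.99729
  Y=1: P(Y=1) = 0.657, P(X|Y=1) = (332/657, 325/657) → H(X|Y=1) = 0.99992
H(X|Y) = 0.343·0.99729 + 0.657·0.99992 = 0.99902 bits

I(X;Y) = H(X) - H(X|Y) = 0.99986 - 0.99902 = 0.0008 bits

Cross-check via I(X;Y) = H(X) + H(Y) - H(X,Y): computing H(Y) from the column sums and H(X,Y) from the 4 cells in the same way gives H(Y) = 0.92766 bits and H(X,Y) = 1.92668 bits, so
I(X;Y) = 0.99986 + 0.92766 - 1.92668 = 0.0008 bits ✓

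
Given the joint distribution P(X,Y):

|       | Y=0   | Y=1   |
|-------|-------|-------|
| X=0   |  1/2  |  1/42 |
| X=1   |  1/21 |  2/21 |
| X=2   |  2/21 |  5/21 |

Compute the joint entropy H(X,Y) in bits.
1.9767 bits

H(X,Y) = -Σ_{x,y} P(x,y) log₂ P(x,y). Per-cell terms -P(x,y)·log₂P(x,y):
  X=0: 0.5000, 0.1284
  X=1: 0.2092, 0.3231
  X=2: 0.3231, 0.4929
Sum of the 6 terms: H(X,Y) = 1.9767 bits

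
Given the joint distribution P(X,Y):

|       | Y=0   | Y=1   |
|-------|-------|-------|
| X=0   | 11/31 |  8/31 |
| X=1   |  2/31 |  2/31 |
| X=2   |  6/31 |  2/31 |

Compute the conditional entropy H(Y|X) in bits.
0.9402 bits

H(Y|X) = H(X,Y) - H(X)

H(X,Y) = -Σ_{x,y} P(x,y) log₂ P(x,y). Per-cell terms -P(x,y)·log₂P(x,y):
  X=0: 0.5304, 0.5043
  X=1: 0.2551, 0.2551
  X=2: 0.4586, 0.2551
Sum of the 6 terms: H(X,Y) = 2.2586 bits

Marginal of X (row sums):
  P(X=0) = 11/31 + 8/31 = 19/31
  P(X=1) = 2/31 + 2/31 = 4/31
  P(X=2) = 6/31 + 2/31 = 8/31
H(X) = -[(19/31)·log₂(19/31) + (4/31)·log₂(4/31) + (8/31)·log₂(8/31)]
  = 0.4329 + 0.3812 + 0.5043 = 1.3184 bits

H(Y|X) = H(X,Y) - H(X) = 2.2586 - 1.3184 = 0.9402 bits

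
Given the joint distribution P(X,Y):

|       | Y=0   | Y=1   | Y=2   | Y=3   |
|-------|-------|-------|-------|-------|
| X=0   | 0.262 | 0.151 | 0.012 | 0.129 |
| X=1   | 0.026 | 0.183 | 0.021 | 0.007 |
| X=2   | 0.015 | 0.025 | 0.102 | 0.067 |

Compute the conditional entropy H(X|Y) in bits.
1.0398 bits

H(X|Y) = H(X,Y) - H(Y)

H(X,Y) = -Σ_{x,y} P(x,y) log₂ P(x,y). Per-cell terms -P(x,y)·log₂P(x,y):
  X=0: 0.50628, 0.41183, 0.07657, 0.38114
  X=1: 0.13690, 0.44837, 0.11704, 0.05011
  X=2: 0.09088, 0.13305, 0.33592, 0.26128
Sum of the 12 terms: H(X,Y) = 2.94937 bits

Marginal of Y (column sums):
  P(Y=0) = 0.262 + 0.026 + 0.015 = 0.303
  P(Y=1) = 0.151 + 0.183 + 0.025 = 0.359
  P(Y=2) = 0.012 + 0.021 + 0.102 = 0.135
  P(Y=3) = 0.129 + 0.007 + 0.067 = 0.203
H(Y) = -[0.303·log₂(0.303) + 0.359·log₂(0.359) + 0.135·log₂(0.135) + 0.203·log₂(0.203)]
  = 0.52195 + 0.53058 + 0.39001 + 0.46699 = 1.90953 bits

H(X|Y) = H(X,Y) - H(Y) = 2.94937 - 1.90953 = 1.0398 bits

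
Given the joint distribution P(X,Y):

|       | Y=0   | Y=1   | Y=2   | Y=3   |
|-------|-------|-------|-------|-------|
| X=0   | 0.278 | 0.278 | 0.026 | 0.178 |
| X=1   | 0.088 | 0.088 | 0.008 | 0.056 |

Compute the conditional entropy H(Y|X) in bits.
1.7176 bits

H(Y|X) = H(X,Y) - H(X)

H(X,Y) = -Σ_{x,y} P(x,y) log₂ P(x,y). Per-cell terms -P(x,y)·log₂P(x,y):
  X=0: 0.5134224, 0.5134224, 0.1368990, 0.4432291
  X=1: 0.3085590, 0.3085590, 0.0557263, 0.2328720
Sum of the 8 terms: H(X,Y) = 2.512689 bits

Marginal of X (row sums):
  P(X=0) = 0.278 + 0.278 + 0.026 + 0.178 = 0.760
  P(X=1) = 0.088 + 0.088 + 0.008 + 0.056 = 0.240
H(X) = -[0.760·log₂(0.760) + 0.240·log₂(0.240)]
  = 0.3009058 + 0.4941345 = 0.795040 bits

H(Y|X) = H(X,Y) - H(X) = 2.512689 - 0.795040 = 1.7176 bits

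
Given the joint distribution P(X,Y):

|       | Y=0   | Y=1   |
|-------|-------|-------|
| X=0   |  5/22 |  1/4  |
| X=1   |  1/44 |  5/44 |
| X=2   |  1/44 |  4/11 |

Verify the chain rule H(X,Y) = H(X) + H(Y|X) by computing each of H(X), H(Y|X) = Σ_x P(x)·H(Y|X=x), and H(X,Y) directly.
H(X) = 1.4314 bits, H(Y|X) = 0.6898 bits, H(X,Y) = 2.1212 bits

Marginal of X (row sums):
  P(X=0) = 5/22 + 1/4 = 21/44
  P(X=1) = 1/44 + 5/44 = 3/22
  P(X=2) = 1/44 + 4/11 = 17/44
H(X) = -[(21/44)·log₂(21/44) + (3/22)·log₂(3/22) + (17/44)·log₂(17/44)]
  = 0.509305 + 0.391973 + 0.530079 = 1.4314 bits

H(Y|X) = Σ_x P(x)·H(Y|X=x):
  X=0: P(X=0) = 21/44, P(Y|X=0) = (10/21, 11/21) → H(Y|X=0) = 0.998364
  X=1: P(X=1) = 3/22, P(Y|X=1) = (1/6, 5/6) → H(Y|X=1) = 0.650022
  X=2: P(X=2) = 17/44, P(Y|X=2) = (1/17, 16/17) → H(Y|X=2) = 0.322757
H(Y|X) = (21/44)·0.998364 + (3/22)·0.650022 + (17/44)·0.322757 = 0.6898 bits

H(X,Y) = -Σ_{x,y} P(x,y) log₂ P(x,y). Per-cell terms -P(x,y)·log₂P(x,y):
  X=0: 0.485796, 0.500000
  X=1: 0.124078, 0.356534
  X=2: 0.124078, 0.530702
Sum of the 6 terms: H(X,Y) = 2.1212 bits

Chain rule check:
  H(X) + H(Y|X) = 1.4314 + 0.6898 = 2.1212 bits
  H(X,Y) = 2.1212 bits
✓ Chain rule verified.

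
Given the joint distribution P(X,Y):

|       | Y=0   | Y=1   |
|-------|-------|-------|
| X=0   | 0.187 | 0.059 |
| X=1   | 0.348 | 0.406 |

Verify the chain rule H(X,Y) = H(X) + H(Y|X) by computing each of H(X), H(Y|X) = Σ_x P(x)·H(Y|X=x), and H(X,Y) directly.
H(X) = 0.8049 bits, H(Y|X) = 0.9463 bits, H(X,Y) = 1.7512 bits

Marginal of X (row sums):
  P(X=0) = 0.187 + 0.059 = 0.246
  P(X=1) = 0.348 + 0.406 = 0.754
H(X) = -[0.246·log₂(0.246) + 0.754·log₂(0.754)]
  = 0.49772 + 0.30715 = 0.8049 bits

H(Y|X) = Σ_x P(x)·H(Y|X=x):
  X=0: P(X=0) = 0.246, P(Y|X=0) = (187/246, 59/246) → H(Y|X=0) = 0.79477
  X=1: P(X=1) = 0.754, P(Y|X=1) = (6/13, 7/13) → H(Y|X=1) = 0.99573
H(Y|X) = 0.246·0.79477 + 0.754·0.99573 = 0.9463 bits

H(X,Y) = -Σ_{x,y} P(x,y) log₂ P(x,y). Per-cell terms -P(x,y)·log₂P(x,y):
  X=0: 0.45233, 0.24091
  X=1: 0.52995, 0.52798
Sum of the 4 terms: H(X,Y) = 1.7512 bits

Chain rule check:
  H(X) + H(Y|X) = 0.8049 + 0.9463 = 1.7512 bits
  H(X,Y) = 1.7512 bits
✓ Chain rule verified.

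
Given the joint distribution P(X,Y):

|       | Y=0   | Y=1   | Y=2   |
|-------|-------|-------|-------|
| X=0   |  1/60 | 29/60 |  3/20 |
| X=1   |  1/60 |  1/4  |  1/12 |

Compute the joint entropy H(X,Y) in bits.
1.9132 bits

H(X,Y) = -Σ_{x,y} P(x,y) log₂ P(x,y). Per-cell terms -P(x,y)·log₂P(x,y):
  X=0: 0.09845, 0.50697, 0.41054
  X=1: 0.09845, 0.50000, 0.29875
Sum of the 6 terms: H(X,Y) = 1.9132 bits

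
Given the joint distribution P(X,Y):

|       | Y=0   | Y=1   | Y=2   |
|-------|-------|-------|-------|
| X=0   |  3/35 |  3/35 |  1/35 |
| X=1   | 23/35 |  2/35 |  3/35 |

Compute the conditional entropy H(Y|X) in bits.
0.9700 bits

H(Y|X) = H(X,Y) - H(X)

H(X,Y) = -Σ_{x,y} P(x,y) log₂ P(x,y). Per-cell terms -P(x,y)·log₂P(x,y):
  X=0: 0.303799, 0.303799, 0.146551
  X=1: 0.398045, 0.235959, 0.303799
Sum of the 6 terms: H(X,Y) = 1.69195 bits

Marginal of X (row sums):
  P(X=0) = 3/35 + 3/35 + 1/35 = 1/5
  P(X=1) = 23/35 + 2/35 + 3/35 = 4/5
H(X) = -[(1/5)·log₂(1/5) + (4/5)·log₂(4/5)]
  = 0.464386 + 0.257542 = 0.72193 bits

H(Y|X) = H(X,Y) - H(X) = 1.69195 - 0.72193 = 0.9700 bits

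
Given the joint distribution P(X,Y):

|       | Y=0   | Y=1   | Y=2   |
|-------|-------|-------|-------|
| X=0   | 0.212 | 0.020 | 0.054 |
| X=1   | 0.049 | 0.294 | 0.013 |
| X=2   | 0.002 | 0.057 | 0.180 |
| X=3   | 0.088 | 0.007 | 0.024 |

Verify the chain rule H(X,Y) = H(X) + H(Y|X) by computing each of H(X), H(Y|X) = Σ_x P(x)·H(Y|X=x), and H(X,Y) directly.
H(X) = 1.9059 bits, H(Y|X) = 0.9093 bits, H(X,Y) = 2.8152 bits

Marginal of X (row sums):
  P(X=0) = 0.212 + 0.020 + 0.054 = 0.286
  P(X=1) = 0.049 + 0.294 + 0.013 = 0.356
  P(X=2) = 0.002 + 0.057 + 0.180 = 0.239
  P(X=3) = 0.088 + 0.007 + 0.024 = 0.119
H(X) = -[0.286·log₂(0.286) + 0.356·log₂(0.356) + 0.239·log₂(0.239) + 0.119·log₂(0.119)]
  = 0.51649 + 0.53046 + 0.49352 + 0.36545 = 1.9059 bits

H(Y|X) = Σ_x P(x)·H(Y|X=x):
  X=0: P(X=0) = 0.286, P(Y|X=0) = (106/143, 10/143, 27/143) → H(Y|X=0) = 1.04266
  X=1: P(X=1) = 0.356, P(Y|X=1) = (49/356, 147/178, 13/356) → H(Y|X=1) = 0.79615
  X=2: P(X=2) = 0.239, P(Y|X=2) = (2/239, 57/239, 180/239) → H(Y|X=2) = 0.85899
  X=3: P(X=3) = 0.119, P(Y|X=3) = (88/119, 1/17, 24/119) → H(Y|X=3) = 1.02826
H(Y|X) = 0.286·1.04266 + 0.356·0.79615 + 0.239·0.85899 + 0.119·1.02826 = 0.9093 bits

H(X,Y) = -Σ_{x,y} P(x,y) log₂ P(x,y). Per-cell terms -P(x,y)·log₂P(x,y):
  X=0: 0.47443, 0.11288, 0.22739
  X=1: 0.21320, 0.51924, 0.08145
  X=2: 0.01793, 0.23557, 0.44531
  X=3: 0.30856, 0.05011, 0.12914
Sum of the 12 terms: H(X,Y) = 2.8152 bits

Chain rule check:
  H(X) + H(Y|X) = 1.9059 + 0.9093 = 2.8152 bits
  H(X,Y) = 2.8152 bits
✓ Chain rule verified.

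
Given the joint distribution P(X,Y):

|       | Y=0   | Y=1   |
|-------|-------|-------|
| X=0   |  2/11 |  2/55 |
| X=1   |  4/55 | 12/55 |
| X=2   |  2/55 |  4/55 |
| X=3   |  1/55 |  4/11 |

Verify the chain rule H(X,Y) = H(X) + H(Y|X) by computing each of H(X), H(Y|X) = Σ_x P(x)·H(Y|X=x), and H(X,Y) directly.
H(X) = 1.8765 bits, H(Y|X) = 0.5835 bits, H(X,Y) = 2.4600 bits

Marginal of X (row sums):
  P(X=0) = 2/11 + 2/55 = 12/55
  P(X=1) = 4/55 + 12/55 = 16/55
  P(X=2) = 2/55 + 4/55 = 6/55
  P(X=3) = 1/55 + 4/11 = 21/55
H(X) = -[(12/55)·log₂(12/55) + (16/55)·log₂(16/55) + (6/55)·log₂(6/55) + (21/55)·log₂(21/55)]
  = 0.4792 + 0.5182 + 0.3487 + 0.5304 = 1.8765 bits

H(Y|X) = Σ_x P(x)·H(Y|X=x):
  X=0: P(X=0) = 12/55, P(Y|X=0) = (5/6, 1/6) → H(Y|X=0) = 0.6500
  X=1: P(X=1) = 16/55, P(Y|X=1) = (1/4, 3/4) → H(Y|X=1) = 0.8113
  X=2: P(X=2) = 6/55, P(Y|X=2) = (1/3, 2/3) → H(Y|X=2) = 0.9183
  X=3: P(X=3) = 21/55, P(Y|X=3) = (1/21, 20/21) → H(Y|X=3) = 0.2762
H(Y|X) = (12/55)·0.6500 + (16/55)·0.8113 + (6/55)·0.9183 + (21/55)·0.2762 = 0.5835 bits

H(X,Y) = -Σ_{x,y} P(x,y) log₂ P(x,y). Per-cell terms -P(x,y)·log₂P(x,y):
  X=0: 0.4472, 0.1739
  X=1: 0.2750, 0.4792
  X=2: 0.1739, 0.2750
  X=3: 0.1051, 0.5307
Sum of the 8 terms: H(X,Y) = 2.4600 bits

Chain rule check:
  H(X) + H(Y|X) = 1.8765 + 0.5835 = 2.4600 bits
  H(X,Y) = 2.4600 bits
✓ Chain rule verified.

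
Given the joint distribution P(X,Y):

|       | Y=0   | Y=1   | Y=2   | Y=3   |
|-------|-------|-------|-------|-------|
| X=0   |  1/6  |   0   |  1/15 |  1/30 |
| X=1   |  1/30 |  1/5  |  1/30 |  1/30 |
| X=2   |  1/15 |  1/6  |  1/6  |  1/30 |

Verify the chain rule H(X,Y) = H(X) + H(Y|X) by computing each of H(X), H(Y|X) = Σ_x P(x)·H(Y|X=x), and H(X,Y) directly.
H(X) = 1.5524 bits, H(Y|X) = 1.5432 bits, H(X,Y) = 3.0956 bits

Marginal of X (row sums):
  P(X=0) = 1/6 + 0 + 1/15 + 1/30 = 4/15
  P(X=1) = 1/30 + 1/5 + 1/30 + 1/30 = 3/10
  P(X=2) = 1/15 + 1/6 + 1/6 + 1/30 = 13/30
H(X) = -[(4/15)·log₂(4/15) + (3/10)·log₂(3/10) + (13/30)·log₂(13/30)]
  = 0.50850 + 0.52109 + 0.52280 = 1.5524 bits

H(Y|X) = Σ_x P(x)·H(Y|X=x):
  X=0: P(X=0) = 4/15, P(Y|X=0) = (5/8, 0, 1/4, 1/8) → H(Y|X=0) = 1.29879
  X=1: P(X=1) = 3/10, P(Y|X=1) = (1/9, 2/3, 1/9, 1/9) → H(Y|X=1) = 1.44662
  X=2: P(X=2) = 13/30, P(Y|X=2) = (2/13, 5/13, 5/13, 1/13) → H(Y|X=2) = 1.76050
H(Y|X) = (4/15)·1.29879 + (3/10)·1.44662 + (13/30)·1.76050 = 1.5432 bits

H(X,Y) = -Σ_{x,y} P(x,y) log₂ P(x,y). Per-cell terms -P(x,y)·log₂P(x,y):
  X=0: 0.43083, 0.00000, 0.26046, 0.16356
  X=1: 0.16356, 0.46439, 0.16356, 0.16356
  X=2: 0.26046, 0.43083, 0.43083, 0.16356
  (cells with P = 0 contribute 0)
Sum of the 12 terms: H(X,Y) = 3.0956 bits

Chain rule check:
  H(X) + H(Y|X) = 1.5524 + 1.5432 = 3.0956 bits
  H(X,Y) = 3.0956 bits
✓ Chain rule verified.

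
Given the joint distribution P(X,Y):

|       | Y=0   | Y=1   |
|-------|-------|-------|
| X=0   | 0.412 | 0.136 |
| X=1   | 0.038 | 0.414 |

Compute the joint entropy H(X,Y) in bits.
1.6245 bits

H(X,Y) = -Σ_{x,y} P(x,y) log₂ P(x,y). Per-cell terms -P(x,y)·log₂P(x,y):
  X=0: 0.52706, 0.39145
  X=1: 0.17928, 0.52673
Sum of the 4 terms: H(X,Y) = 1.6245 bits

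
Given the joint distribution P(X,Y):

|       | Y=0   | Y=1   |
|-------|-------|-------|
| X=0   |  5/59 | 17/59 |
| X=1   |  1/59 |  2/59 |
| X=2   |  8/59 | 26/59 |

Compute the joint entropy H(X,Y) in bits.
1.9961 bits

H(X,Y) = -Σ_{x,y} P(x,y) log₂ P(x,y). Per-cell terms -P(x,y)·log₂P(x,y):
  X=0: 0.30176, 0.51726
  X=1: 0.09971, 0.16551
  X=2: 0.39087, 0.52097
Sum of the 6 terms: H(X,Y) = 1.9961 bits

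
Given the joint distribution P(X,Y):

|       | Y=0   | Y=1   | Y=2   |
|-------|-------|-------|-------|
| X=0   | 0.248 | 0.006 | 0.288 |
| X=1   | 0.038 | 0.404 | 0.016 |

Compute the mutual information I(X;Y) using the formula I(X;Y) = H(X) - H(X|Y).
0.6977 bits

I(X;Y) = H(X) - H(X|Y)

Marginal of X (row sums):
  P(X=0) = 0.248 + 0.006 + 0.288 = 0.542
  P(X=1) = 0.038 + 0.404 + 0.016 = 0.458
H(X) = -[0.542·log₂(0.542) + 0.458·log₂(0.458)]
  = 0.478930 + 0.515974 = 0.994904 bits

Marginal of Y (column sums):
  P(Y=0) = 0.248 + 0.038 = 0.286
  P(Y=1) = 0.006 + 0.404 = 0.410
  P(Y=2) = 0.288 + 0.016 = 0.304
H(X|Y) = Σ_y P(y)·H(X|Y=y):
  Y=0: P(Y=0) = 0.286, P(X|Y=0) = (124/143, 19/143) → H(X|Y=0) = 0.565249
  Y=1: P(Y=1) = 0.410, P(X|Y=1) = (3/205, 202/205) → H(X|Y=1) = 0.110145
  Y=2: P(Y=2) = 0.304, P(X|Y=2) = (18/19, 1/19) → H(X|Y=2) = 0.297472
H(X|Y) = 0.286·0.565249 + 0.410·0.110145 + 0.304·0.297472 = 0.297252 bits

I(X;Y) = H(X) - H(X|Y) = 0.994904 - 0.297252 = 0.6977 bits

Cross-check via I(X;Y) = H(X) + H(Y) - H(X,Y): computing H(Y) from the column sums and H(X,Y) from the 6 cells in the same way gives H(Y) = 1.566104 bits and H(X,Y) = 1.863357 bits, so
I(X;Y) = 0.994904 + 1.566104 - 1.863357 = 0.6977 bits ✓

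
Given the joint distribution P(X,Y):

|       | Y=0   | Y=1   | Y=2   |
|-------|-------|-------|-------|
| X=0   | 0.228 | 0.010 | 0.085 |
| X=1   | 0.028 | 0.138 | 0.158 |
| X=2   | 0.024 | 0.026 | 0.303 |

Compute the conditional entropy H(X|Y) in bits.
1.1725 bits

H(X|Y) = H(X,Y) - H(Y)

H(X,Y) = -Σ_{x,y} P(x,y) log₂ P(x,y). Per-cell terms -P(x,y)·log₂P(x,y):
  X=0: 0.48630, 0.06644, 0.30229
  X=1: 0.14444, 0.39430, 0.42060
  X=2: 0.12914, 0.13690, 0.52195
Sum of the 9 terms: H(X,Y) = 2.6024 bits

Marginal of Y (column sums):
  P(Y=0) = 0.228 + 0.028 + 0.024 = 0.280
  P(Y=1) = 0.010 + 0.138 + 0.026 = 0.174
  P(Y=2) = 0.085 + 0.158 + 0.303 = 0.546
H(Y) = -[0.280·log₂(0.280) + 0.174·log₂(0.174) + 0.546·log₂(0.546)]
  = 0.51422 + 0.43897 + 0.47667 = 1.4299 bits

H(X|Y) = H(X,Y) - H(Y) = 2.6024 - 1.4299 = 1.1725 bits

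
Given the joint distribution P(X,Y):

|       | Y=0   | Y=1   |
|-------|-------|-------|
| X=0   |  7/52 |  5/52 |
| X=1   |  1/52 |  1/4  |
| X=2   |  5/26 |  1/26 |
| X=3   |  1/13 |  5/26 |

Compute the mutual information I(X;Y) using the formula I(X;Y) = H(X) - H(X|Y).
0.2744 bits

I(X;Y) = H(X) - H(X|Y)

Marginal of X (row sums):
  P(X=0) = 7/52 + 5/52 = 3/13
  P(X=1) = 1/52 + 1/4 = 7/26
  P(X=2) = 5/26 + 1/26 = 3/13
  P(X=3) = 1/13 + 5/26 = 7/26
H(X) = -[(3/13)·log₂(3/13) + (7/26)·log₂(7/26) + (3/13)·log₂(3/13) + (7/26)·log₂(7/26)]
  = 0.48819 + 0.50968 + 0.48819 + 0.50968 = 1.9957 bits

Marginal of Y (column sums):
  P(Y=0) = 7/52 + 1/52 + 5/26 + 1/13 = 11/26
  P(Y=1) = 5/52 + 1/4 + 1/26 + 5/26 = 15/26
H(X|Y) = Σ_y P(y)·H(X|Y=y):
  Y=0: P(Y=0) = 11/26, P(X|Y=0) = (7/22, 1/22, 5/11, 2/11) → H(X|Y=0) = 1.69258
  Y=1: P(Y=1) = 15/26, P(X|Y=1) = (1/6, 13/30, 1/15, 1/3) → H(X|Y=1) = 1.74240
H(X|Y) = (11/26)·1.69258 + (15/26)·1.74240 = 1.7213 bits

I(X;Y) = H(X) - H(X|Y) = 1.9957 - 1.7213 = 0.2744 bits

Cross-check via I(X;Y) = H(X) + H(Y) - H(X,Y): computing H(Y) from the column sums and H(X,Y) from the 8 cells in the same way gives H(Y) = 0.9829 bits and H(X,Y) = 2.7042 bits, so
I(X;Y) = 1.9957 + 0.9829 - 2.7042 = 0.2744 bits ✓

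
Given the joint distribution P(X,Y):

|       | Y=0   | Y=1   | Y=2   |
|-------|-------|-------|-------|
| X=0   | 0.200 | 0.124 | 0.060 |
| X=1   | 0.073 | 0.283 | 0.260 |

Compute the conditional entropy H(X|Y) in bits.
0.8125 bits

H(X|Y) = H(X,Y) - H(Y)

H(X,Y) = -Σ_{x,y} P(x,y) log₂ P(x,y). Per-cell terms -P(x,y)·log₂P(x,y):
  X=0: 0.46439, 0.37344, 0.24353
  X=1: 0.27565, 0.51538, 0.50529
Sum of the 6 terms: H(X,Y) = 2.3777 bits

Marginal of Y (column sums):
  P(Y=0) = 0.200 + 0.073 = 0.273
  P(Y=1) = 0.124 + 0.283 = 0.407
  P(Y=2) = 0.060 + 0.260 = 0.320
H(Y) = -[0.273·log₂(0.273) + 0.407·log₂(0.407) + 0.320·log₂(0.320)]
  = 0.51134 + 0.52784 + 0.52603 = 1.5652 bits

H(X|Y) = H(X,Y) - H(Y) = 2.3777 - 1.5652 = 0.8125 bits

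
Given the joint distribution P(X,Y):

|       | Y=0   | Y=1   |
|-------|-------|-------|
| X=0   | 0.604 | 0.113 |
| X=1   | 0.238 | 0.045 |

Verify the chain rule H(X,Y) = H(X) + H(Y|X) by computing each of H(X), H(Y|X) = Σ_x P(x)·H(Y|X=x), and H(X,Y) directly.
H(X) = 0.8595 bits, H(Y|X) = 0.6295 bits, H(X,Y) = 1.4890 bits

Marginal of X (row sums):
  P(X=0) = 0.604 + 0.113 = 0.717
  P(X=1) = 0.238 + 0.045 = 0.283
H(X) = -[0.717·log₂(0.717) + 0.283·log₂(0.283)]
  = 0.3441 + 0.5154 = 0.8595 bits

H(Y|X) = Σ_x P(x)·H(Y|X=x):
  X=0: P(X=0) = 0.717, P(Y|X=0) = (604/717, 113/717) → H(Y|X=0) = 0.6285
  X=1: P(X=1) = 0.283, P(Y|X=1) = (238/283, 45/283) → H(Y|X=1) = 0.6319
H(Y|X) = 0.717·0.6285 + 0.283·0.6319 = 0.6295 bits

H(X,Y) = -Σ_{x,y} P(x,y) log₂ P(x,y). Per-cell terms -P(x,y)·log₂P(x,y):
  X=0: 0.4393, 0.3555
  X=1: 0.4929, 0.2013
Sum of the 4 terms: H(X,Y) = 1.4890 bits

Chain rule check:
  H(X) + H(Y|X) = 0.8595 + 0.6295 = 1.4890 bits
  H(X,Y) = 1.4890 bits
✓ Chain rule verified.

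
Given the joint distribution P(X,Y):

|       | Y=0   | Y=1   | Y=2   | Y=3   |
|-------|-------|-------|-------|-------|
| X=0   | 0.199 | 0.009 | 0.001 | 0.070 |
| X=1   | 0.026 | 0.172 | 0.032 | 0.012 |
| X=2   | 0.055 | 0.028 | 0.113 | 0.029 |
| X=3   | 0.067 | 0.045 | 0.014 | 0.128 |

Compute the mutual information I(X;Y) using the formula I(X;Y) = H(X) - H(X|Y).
0.5252 bits

I(X;Y) = H(X) - H(X|Y)

Marginal of X (row sums):
  P(X=0) = 0.199 + 0.009 + 0.001 + 0.070 = 0.279
  P(X=1) = 0.026 + 0.172 + 0.032 + 0.012 = 0.242
  P(X=2) = 0.055 + 0.028 + 0.113 + 0.029 = 0.225
  P(X=3) = 0.067 + 0.045 + 0.014 + 0.128 = 0.254
H(X) = -[0.279·log₂(0.279) + 0.242·log₂(0.242) + 0.225·log₂(0.225) + 0.254·log₂(0.254)]
  = 0.5138 + 0.4954 + 0.4842 + 0.5022 = 1.9956 bits

Marginal of Y (column sums):
  P(Y=0) = 0.199 + 0.026 + 0.055 + 0.067 = 0.347
  P(Y=1) = 0.009 + 0.172 + 0.028 + 0.045 = 0.254
  P(Y=2) = 0.001 + 0.032 + 0.113 + 0.014 = 0.160
  P(Y=3) = 0.070 + 0.012 + 0.029 + 0.128 = 0.239
H(X|Y) = Σ_y P(y)·H(X|Y=y):
  Y=0: P(Y=0) = 0.347, P(X|Y=0) = (199/347, 26/347, 55/347, 67/347) → H(X|Y=0) = 1.6195
  Y=1: P(Y=1) = 0.254, P(X|Y=1) = (9/254, 86/127, 14/127, 45/254) → H(X|Y=1) = 1.3446
  Y=2: P(Y=2) = 0.160, P(X|Y=2) = (1/160, 1/5, 113/160, 7/80) → H(X|Y=2) = 1.1720
  Y=3: P(Y=3) = 0.239, P(X|Y=3) = (70/239, 12/239, 29/239, 128/239) → H(X|Y=3) = 1.5873
H(X|Y) = 0.347·1.6195 + 0.254·1.3446 + 0.160·1.1720 + 0.239·1.5873 = 1.4704 bits

I(X;Y) = H(X) - H(X|Y) = 1.9956 - 1.4704 = 0.5252 bits

Cross-check via I(X;Y) = H(X) + H(Y) - H(X,Y): computing H(Y) from the column sums and H(X,Y) from the 16 cells in the same way gives H(Y) = 1.9486 bits and H(X,Y) = 3.4190 bits, so
I(X;Y) = 1.9956 + 1.9486 - 3.4190 = 0.5252 bits ✓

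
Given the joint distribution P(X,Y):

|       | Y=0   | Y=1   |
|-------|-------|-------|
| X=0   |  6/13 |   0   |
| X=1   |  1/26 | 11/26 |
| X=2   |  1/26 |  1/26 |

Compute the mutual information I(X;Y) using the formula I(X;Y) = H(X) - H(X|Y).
0.7278 bits

I(X;Y) = H(X) - H(X|Y)

Marginal of X (row sums):
  P(X=0) = 6/13 + 0 = 6/13
  P(X=1) = 1/26 + 11/26 = 6/13
  P(X=2) = 1/26 + 1/26 = 1/13
H(X) = -[(6/13)·log₂(6/13) + (6/13)·log₂(6/13) + (1/13)·log₂(1/13)]
  = 0.51484 + 0.51484 + 0.28465 = 1.3143 bits

Marginal of Y (column sums):
  P(Y=0) = 6/13 + 1/26 + 1/26 = 7/13
  P(Y=1) = 0 + 11/26 + 1/26 = 6/13
H(X|Y) = Σ_y P(y)·H(X|Y=y):
  Y=0: P(Y=0) = 7/13, P(X|Y=0) = (6/7, 1/14, 1/14) → H(X|Y=0) = 0.73453
  Y=1: P(Y=1) = 6/13, P(X|Y=1) = (0, 11/12, 1/12) → H(X|Y=1) = 0.41382
H(X|Y) = (7/13)·0.73453 + (6/13)·0.41382 = 0.5865 bits

I(X;Y) = H(X) - H(X|Y) = 1.3143 - 0.5865 = 0.7278 bits

Cross-check via I(X;Y) = H(X) + H(Y) - H(X,Y): computing H(Y) from the column sums and H(X,Y) from the 6 cells in the same way gives H(Y) = 0.9957 bits and H(X,Y) = 1.5822 bits, so
I(X;Y) = 1.3143 + 0.9957 - 1.5822 = 0.7278 bits ✓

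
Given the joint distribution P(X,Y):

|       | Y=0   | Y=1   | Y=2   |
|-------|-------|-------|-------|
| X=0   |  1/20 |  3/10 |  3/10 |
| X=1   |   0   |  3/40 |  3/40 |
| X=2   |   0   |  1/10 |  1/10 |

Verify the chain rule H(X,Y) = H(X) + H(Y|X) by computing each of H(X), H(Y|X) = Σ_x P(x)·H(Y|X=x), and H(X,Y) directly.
H(X) = 1.2789 bits, H(Y|X) = 1.2043 bits, H(X,Y) = 2.4832 bits

Marginal of X (row sums):
  P(X=0) = 1/20 + 3/10 + 3/10 = 13/20
  P(X=1) = 0 + 3/40 + 3/40 = 3/20
  P(X=2) = 0 + 1/10 + 1/10 = 1/5
H(X) = -[(13/20)·log₂(13/20) + (3/20)·log₂(3/20) + (1/5)·log₂(1/5)]
  = 0.40397 + 0.41054 + 0.46439 = 1.2789 bits

H(Y|X) = Σ_x P(x)·H(Y|X=x):
  X=0: P(X=0) = 13/20, P(Y|X=0) = (1/13, 6/13, 6/13) → H(Y|X=0) = 1.31432
  X=1: P(X=1) = 3/20, P(Y|X=1) = (0, 1/2, 1/2) → H(Y|X=1) = 1.00000
  X=2: P(X=2) = 1/5, P(Y|X=2) = (0, 1/2, 1/2) → H(Y|X=2) = 1.00000
H(Y|X) = (13/20)·1.31432 + (3/20)·1.00000 + (1/5)·1.00000 = 1.2043 bits

H(X,Y) = -Σ_{x,y} P(x,y) log₂ P(x,y). Per-cell terms -P(x,y)·log₂P(x,y):
  X=0: 0.21610, 0.52109, 0.52109
  X=1: 0.00000, 0.28027, 0.28027
  X=2: 0.00000, 0.33219, 0.33219
  (cells with P = 0 contribute 0)
Sum of the 9 terms: H(X,Y) = 2.4832 bits

Chain rule check:
  H(X) + H(Y|X) = 1.2789 + 1.2043 = 2.4832 bits
  H(X,Y) = 2.4832 bits
✓ Chain rule verified.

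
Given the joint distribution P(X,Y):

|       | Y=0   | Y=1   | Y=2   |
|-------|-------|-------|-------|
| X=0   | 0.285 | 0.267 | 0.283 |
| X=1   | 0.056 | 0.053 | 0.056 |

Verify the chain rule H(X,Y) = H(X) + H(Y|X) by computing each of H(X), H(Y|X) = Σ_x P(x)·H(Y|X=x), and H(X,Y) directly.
H(X) = 0.6461 bits, H(Y|X) = 1.5844 bits, H(X,Y) = 2.2305 bits

Marginal of X (row sums):
  P(X=0) = 0.285 + 0.267 + 0.283 = 0.835
  P(X=1) = 0.056 + 0.053 + 0.056 = 0.165
H(X) = -[0.835·log₂(0.835) + 0.165·log₂(0.165)]
  = 0.21723 + 0.42891 = 0.6461 bits

H(Y|X) = Σ_x P(x)·H(Y|X=x):
  X=0: P(X=0) = 0.835, P(Y|X=0) = (57/167, 267/835, 283/835) → H(Y|X=0) = 1.58435
  X=1: P(X=1) = 0.165, P(Y|X=1) = (56/165, 53/165, 56/165) → H(Y|X=1) = 1.58448
H(Y|X) = 0.835·1.58435 + 0.165·1.58448 = 1.5844 bits

H(X,Y) = -Σ_{x,y} P(x,y) log₂ P(x,y). Per-cell terms -P(x,y)·log₂P(x,y):
  X=0: 0.51613, 0.50866, 0.51538
  X=1: 0.23287, 0.22461, 0.23287
Sum of the 6 terms: H(X,Y) = 2.2305 bits

Chain rule check:
  H(X) + H(Y|X) = 0.6461 + 1.5844 = 2.2305 bits
  H(X,Y) = 2.2305 bits
✓ Chain rule verified.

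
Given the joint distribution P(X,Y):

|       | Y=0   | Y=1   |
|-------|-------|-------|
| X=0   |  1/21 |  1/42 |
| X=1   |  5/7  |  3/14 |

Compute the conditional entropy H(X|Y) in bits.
0.3686 bits

H(X|Y) = H(X,Y) - H(Y)

H(X,Y) = -Σ_{x,y} P(x,y) log₂ P(x,y). Per-cell terms -P(x,y)·log₂P(x,y):
  X=0: 0.20916, 0.12839
  X=1: 0.34673, 0.47623
Sum of the 4 terms: H(X,Y) = 1.1605 bits

Marginal of Y (column sums):
  P(Y=0) = 1/21 + 5/7 = 16/21
  P(Y=1) = 1/42 + 3/14 = 5/21
H(Y) = -[(16/21)·log₂(16/21) + (5/21)·log₂(5/21)]
  = 0.29891 + 0.49295 = 0.7919 bits

H(X|Y) = H(X,Y) - H(Y) = 1.1605 - 0.7919 = 0.3686 bits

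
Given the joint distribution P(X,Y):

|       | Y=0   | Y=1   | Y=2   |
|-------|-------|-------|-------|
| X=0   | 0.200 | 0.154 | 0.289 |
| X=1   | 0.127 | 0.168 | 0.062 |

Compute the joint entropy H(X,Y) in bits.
2.4567 bits

H(X,Y) = -Σ_{x,y} P(x,y) log₂ P(x,y). Per-cell terms -P(x,y)·log₂P(x,y):
  X=0: 0.4644, 0.4156, 0.5176
  X=1: 0.3781, 0.4323, 0.2487
Sum of the 6 terms: H(X,Y) = 2.4567 bits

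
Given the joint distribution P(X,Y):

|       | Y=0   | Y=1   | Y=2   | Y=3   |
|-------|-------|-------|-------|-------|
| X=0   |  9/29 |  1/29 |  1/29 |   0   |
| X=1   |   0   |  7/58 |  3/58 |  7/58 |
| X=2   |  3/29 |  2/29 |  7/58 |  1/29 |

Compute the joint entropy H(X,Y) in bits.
2.9566 bits

H(X,Y) = -Σ_{x,y} P(x,y) log₂ P(x,y). Per-cell terms -P(x,y)·log₂P(x,y):
  X=0: 0.523879, 0.167517, 0.167517, 0.000000
  X=1: 0.000000, 0.368179, 0.221018, 0.368179
  X=2: 0.338588, 0.266068, 0.368179, 0.167517
  (cells with P = 0 contribute 0)
Sum of the 12 terms: H(X,Y) = 2.9566 bits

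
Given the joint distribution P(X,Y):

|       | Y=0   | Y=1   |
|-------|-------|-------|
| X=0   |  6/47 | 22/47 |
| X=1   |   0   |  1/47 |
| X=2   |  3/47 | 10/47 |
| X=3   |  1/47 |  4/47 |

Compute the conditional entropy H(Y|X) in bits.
0.7389 bits

H(Y|X) = H(X,Y) - H(X)

H(X,Y) = -Σ_{x,y} P(x,y) log₂ P(x,y). Per-cell terms -P(x,y)·log₂P(x,y):
  X=0: 0.3791, 0.5126
  X=1: 0.0000, 0.1182
  X=2: 0.2534, 0.4750
  X=3: 0.1182, 0.3025
  (cells with P = 0 contribute 0)
Sum of the 8 terms: H(X,Y) = 2.1590 bits

Marginal of X (row sums):
  P(X=0) = 6/47 + 22/47 = 28/47
  P(X=1) = 0 + 1/47 = 1/47
  P(X=2) = 3/47 + 10/47 = 13/47
  P(X=3) = 1/47 + 4/47 = 5/47
H(X) = -[(28/47)·log₂(28/47) + (1/47)·log₂(1/47) + (13/47)·log₂(13/47) + (5/47)·log₂(5/47)]
  = 0.4452 + 0.1182 + 0.5128 + 0.3439 = 1.4201 bits

H(Y|X) = H(X,Y) - H(X) = 2.1590 - 1.4201 = 0.7389 bits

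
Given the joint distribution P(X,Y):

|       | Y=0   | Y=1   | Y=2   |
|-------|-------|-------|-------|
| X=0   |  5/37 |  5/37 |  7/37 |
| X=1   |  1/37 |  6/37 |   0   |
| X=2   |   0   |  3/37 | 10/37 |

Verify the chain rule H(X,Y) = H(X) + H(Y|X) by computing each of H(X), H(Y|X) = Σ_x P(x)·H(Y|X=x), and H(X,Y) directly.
H(X) = 1.5002 bits, H(Y|X) = 1.1051 bits, H(X,Y) = 2.6053 bits

Marginal of X (row sums):
  P(X=0) = 5/37 + 5/37 + 7/37 = 17/37
  P(X=1) = 1/37 + 6/37 + 0 = 7/37
  P(X=2) = 0 + 3/37 + 10/37 = 13/37
H(X) = -[(17/37)·log₂(17/37) + (7/37)·log₂(7/37) + (13/37)·log₂(13/37)]
  = 0.5155 + 0.4545 + 0.5302 = 1.5002 bits

H(Y|X) = Σ_x P(x)·H(Y|X=x):
  X=0: P(X=0) = 17/37, P(Y|X=0) = (5/17, 5/17, 7/17) → H(Y|X=0) = 1.5657
  X=1: P(X=1) = 7/37, P(Y|X=1) = (1/7, 6/7, 0) → H(Y|X=1) = 0.5917
  X=2: P(X=2) = 13/37, P(Y|X=2) = (0, 3/13, 10/13) → H(Y|X=2) = 0.7793
H(Y|X) = (17/37)·1.5657 + (7/37)·0.5917 + (13/37)·0.7793 = 1.1051 bits

H(X,Y) = -Σ_{x,y} P(x,y) log₂ P(x,y). Per-cell terms -P(x,y)·log₂P(x,y):
  X=0: 0.3902, 0.3902, 0.4545
  X=1: 0.1408, 0.4256, 0.0000
  X=2: 0.0000, 0.2939, 0.5101
  (cells with P = 0 contribute 0)
Sum of the 9 terms: H(X,Y) = 2.6053 bits

Chain rule check:
  H(X) + H(Y|X) = 1.5002 + 1.1051 = 2.6053 bits
  H(X,Y) = 2.6053 bits
✓ Chain rule verified.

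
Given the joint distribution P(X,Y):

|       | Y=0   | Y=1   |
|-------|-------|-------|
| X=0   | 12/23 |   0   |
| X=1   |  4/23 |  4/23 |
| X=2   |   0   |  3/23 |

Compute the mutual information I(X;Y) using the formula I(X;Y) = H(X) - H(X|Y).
0.5387 bits

I(X;Y) = H(X) - H(X|Y)

Marginal of X (row sums):
  P(X=0) = 12/23 + 0 = 12/23
  P(X=1) = 4/23 + 4/23 = 8/23
  P(X=2) = 0 + 3/23 = 3/23
H(X) = -[(12/23)·log₂(12/23) + (8/23)·log₂(8/23) + (3/23)·log₂(3/23)]
  = 0.48970 + 0.52993 + 0.38330 = 1.40293 bits

Marginal of Y (column sums):
  P(Y=0) = 12/23 + 4/23 + 0 = 16/23
  P(Y=1) = 0 + 4/23 + 3/23 = 7/23
H(X|Y) = Σ_y P(y)·H(X|Y=y):
  Y=0: P(Y=0) = 16/23, P(X|Y=0) = (3/4, 1/4, 0) → H(X|Y=0) = 0.81128
  Y=1: P(Y=1) = 7/23, P(X|Y=1) = (0, 4/7, 3/7) → H(X|Y=1) = 0.98523
H(X|Y) = (16/23)·0.81128 + (7/23)·0.98523 = 0.86422 bits

I(X;Y) = H(X) - H(X|Y) = 1.40293 - 0.86422 = 0.5387 bits

Cross-check via I(X;Y) = H(X) + H(Y) - H(X,Y): computing H(Y) from the column sums and H(X,Y) from the 6 cells in the same way gives H(Y) = 0.88654 bits and H(X,Y) = 1.75076 bits, so
I(X;Y) = 1.40293 + 0.88654 - 1.75076 = 0.5387 bits ✓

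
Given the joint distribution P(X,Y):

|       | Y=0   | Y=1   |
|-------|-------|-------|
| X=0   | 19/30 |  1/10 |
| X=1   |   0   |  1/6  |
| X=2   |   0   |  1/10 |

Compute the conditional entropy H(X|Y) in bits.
0.5645 bits

H(X|Y) = H(X,Y) - H(Y)

H(X,Y) = -Σ_{x,y} P(x,y) log₂ P(x,y). Per-cell terms -P(x,y)·log₂P(x,y):
  X=0: 0.417343, 0.332193
  X=1: 0.000000, 0.430827
  X=2: 0.000000, 0.332193
  (cells with P = 0 contribute 0)
Sum of the 6 terms: H(X,Y) = 1.51256 bits

Marginal of Y (column sums):
  P(Y=0) = 19/30 + 0 + 0 = 19/30
  P(Y=1) = 1/10 + 1/6 + 1/10 = 11/30
H(Y) = -[(19/30)·log₂(19/30) + (11/30)·log₂(11/30)]
  = 0.417343 + 0.530735 = 0.94808 bits

H(X|Y) = H(X,Y) - H(Y) = 1.51256 - 0.94808 = 0.5645 bits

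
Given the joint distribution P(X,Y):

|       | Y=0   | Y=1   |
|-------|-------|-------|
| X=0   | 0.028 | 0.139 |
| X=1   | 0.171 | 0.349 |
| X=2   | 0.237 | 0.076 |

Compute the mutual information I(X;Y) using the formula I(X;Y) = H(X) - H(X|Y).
0.1538 bits

I(X;Y) = H(X) - H(X|Y)

Marginal of X (row sums):
  P(X=0) = 0.028 + 0.139 = 0.167
  P(X=1) = 0.171 + 0.349 = 0.520
  P(X=2) = 0.237 + 0.076 = 0.313
H(X) = -[0.167·log₂(0.167) + 0.520·log₂(0.520) + 0.313·log₂(0.313)]
  = 0.431207 + 0.490577 + 0.524515 = 1.44630 bits

Marginal of Y (column sums):
  P(Y=0) = 0.028 + 0.171 + 0.237 = 0.436
  P(Y=1) = 0.139 + 0.349 + 0.076 = 0.564
H(X|Y) = Σ_y P(y)·H(X|Y=y):
  Y=0: P(Y=0) = 0.436, P(X|Y=0) = (7/109, 171/436, 237/436) → H(X|Y=0) = 1.262013
  Y=1: P(Y=1) = 0.564, P(X|Y=1) = (139/564, 349/564, 19/141) → H(X|Y=1) = 1.316134
H(X|Y) = 0.436·1.262013 + 0.564·1.316134 = 1.29254 bits

I(X;Y) = H(X) - H(X|Y) = 1.44630 - 1.29254 = 0.1538 bits

Cross-check via I(X;Y) = H(X) + H(Y) - H(X,Y): computing H(Y) from the column sums and H(X,Y) from the 6 cells in the same way gives H(Y) = 0.98815 bits and H(X,Y) = 2.28069 bits, so
I(X;Y) = 1.44630 + 0.98815 - 2.28069 = 0.1538 bits ✓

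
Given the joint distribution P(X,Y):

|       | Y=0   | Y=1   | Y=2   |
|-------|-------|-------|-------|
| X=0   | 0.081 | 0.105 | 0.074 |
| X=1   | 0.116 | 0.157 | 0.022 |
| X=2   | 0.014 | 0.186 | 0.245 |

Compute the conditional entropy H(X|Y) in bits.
1.3269 bits

H(X|Y) = H(X,Y) - H(Y)

H(X,Y) = -Σ_{x,y} P(x,y) log₂ P(x,y). Per-cell terms -P(x,y)·log₂P(x,y):
  X=0: 0.2937, 0.3414, 0.2780
  X=1: 0.3605, 0.4194, 0.1211
  X=2: 0.0862, 0.4514, 0.4971
Sum of the 9 terms: H(X,Y) = 2.8488 bits

Marginal of Y (column sums):
  P(Y=0) = 0.081 + 0.116 + 0.014 = 0.211
  P(Y=1) = 0.105 + 0.157 + 0.186 = 0.448
  P(Y=2) = 0.074 + 0.022 + 0.245 = 0.341
H(Y) = -[0.211·log₂(0.211) + 0.448·log₂(0.448) + 0.341·log₂(0.341)]
  = 0.4736 + 0.5190 + 0.5293 = 1.5219 bits

H(X|Y) = H(X,Y) - H(Y) = 2.8488 - 1.5219 = 1.3269 bits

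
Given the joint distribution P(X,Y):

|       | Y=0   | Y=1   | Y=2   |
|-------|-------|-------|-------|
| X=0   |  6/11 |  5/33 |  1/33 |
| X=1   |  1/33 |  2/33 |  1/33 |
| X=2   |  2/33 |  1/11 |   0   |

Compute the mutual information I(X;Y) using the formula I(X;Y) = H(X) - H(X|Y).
0.1449 bits

I(X;Y) = H(X) - H(X|Y)

Marginal of X (row sums):
  P(X=0) = 6/11 + 5/33 + 1/33 = 8/11
  P(X=1) = 1/33 + 2/33 + 1/33 = 4/33
  P(X=2) = 2/33 + 1/11 + 0 = 5/33
H(X) = -[(8/11)·log₂(8/11) + (4/33)·log₂(4/33) + (5/33)·log₂(5/33)]
  = 0.33413 + 0.36902 + 0.41249 = 1.11564 bits

Marginal of Y (column sums):
  P(Y=0) = 6/11 + 1/33 + 2/33 = 7/11
  P(Y=1) = 5/33 + 2/33 + 1/11 = 10/33
  P(Y=2) = 1/33 + 1/33 + 0 = 2/33
H(X|Y) = Σ_y P(y)·H(X|Y=y):
  Y=0: P(Y=0) = 7/11, P(X|Y=0) = (6/7, 1/21, 2/21) → H(X|Y=0) = 0.72286
  Y=1: P(Y=1) = 10/33, P(X|Y=1) = (1/2, 1/5, 3/10) → H(X|Y=1) = 1.48548
  Y=2: P(Y=2) = 2/33, P(X|Y=2) = (1/2, 1/2, 0) → H(X|Y=2) = 1.00000
H(X|Y) = (7/11)·0.72286 + (10/33)·1.48548 + (2/33)·1.00000 = 0.97075 bits

I(X;Y) = H(X) - H(X|Y) = 1.11564 - 0.97075 = 0.1449 bits

Cross-check via I(X;Y) = H(X) + H(Y) - H(X,Y): computing H(Y) from the column sums and H(X,Y) from the 9 cells in the same way gives H(Y) = 1.18203 bits and H(X,Y) = 2.15278 bits, so
I(X;Y) = 1.11564 + 1.18203 - 2.15278 = 0.1449 bits ✓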